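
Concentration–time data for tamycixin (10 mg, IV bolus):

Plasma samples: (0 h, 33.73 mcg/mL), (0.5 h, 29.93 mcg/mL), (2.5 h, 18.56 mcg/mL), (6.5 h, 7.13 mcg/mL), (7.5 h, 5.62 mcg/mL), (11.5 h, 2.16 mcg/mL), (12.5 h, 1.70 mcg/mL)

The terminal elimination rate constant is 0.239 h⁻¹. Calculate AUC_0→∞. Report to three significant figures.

Trapezoidal AUC_0→12.5:
  [0→0.5]: (33.73+29.93)/2 × 0.5 = 15.915
  [0.5→2.5]: (29.93+18.56)/2 × 2 = 48.49
  [2.5→6.5]: (18.56+7.13)/2 × 4 = 51.38
  [6.5→7.5]: (7.13+5.62)/2 × 1 = 6.375
  [7.5→11.5]: (5.62+2.16)/2 × 4 = 15.56
  [11.5→12.5]: (2.16+1.70)/2 × 1 = 1.93
  Sum = 139.65 mcg/mL·h
Extrapolated tail: C_last / k_e = 1.70 / 0.239 = 7.113
AUC_0→∞ = 139.65 + 7.113 = 146.763 mcg/mL·h

AUC = 147 mcg/mL·h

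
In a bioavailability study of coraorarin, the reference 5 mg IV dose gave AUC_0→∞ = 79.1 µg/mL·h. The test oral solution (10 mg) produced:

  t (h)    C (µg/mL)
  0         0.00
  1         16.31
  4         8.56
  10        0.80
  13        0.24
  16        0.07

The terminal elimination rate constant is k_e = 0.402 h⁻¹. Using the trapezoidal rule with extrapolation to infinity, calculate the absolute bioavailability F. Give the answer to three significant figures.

Trapezoidal AUC_0→16 (oral solution):
  [0→1]: (0.00+16.31)/2 × 1 = 8.155
  [1→4]: (16.31+8.56)/2 × 3 = 37.305
  [4→10]: (8.56+0.80)/2 × 6 = 28.08
  [10→13]: (0.80+0.24)/2 × 3 = 1.56
  [13→16]: (0.24+0.07)/2 × 3 = 0.465
  Sum = 75.565 µg/mL·h
Tail: C_last/k_e = 0.07/0.402 = 0.174
AUC_0→∞ (oral solution) = 75.565 + 0.174 = 75.739 µg/mL·h
F = (AUC_ev/D_ev)/(AUC_iv/D_iv) = (75.739/10)/(79.1/5) = 7.5739/15.82 = 0.4788

F = 0.479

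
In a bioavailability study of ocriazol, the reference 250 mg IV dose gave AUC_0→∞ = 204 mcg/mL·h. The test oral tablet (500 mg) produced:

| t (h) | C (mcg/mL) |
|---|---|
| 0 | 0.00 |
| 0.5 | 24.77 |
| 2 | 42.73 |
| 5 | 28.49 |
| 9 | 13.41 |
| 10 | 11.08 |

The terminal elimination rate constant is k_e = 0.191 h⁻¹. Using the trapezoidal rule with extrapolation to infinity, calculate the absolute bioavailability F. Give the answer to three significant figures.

Trapezoidal AUC_0→10 (oral tablet):
  [0→0.5]: (0.00+24.77)/2 × 0.5 = 6.1925
  [0.5→2]: (24.77+42.73)/2 × 1.5 = 50.625
  [2→5]: (42.73+28.49)/2 × 3 = 106.83
  [5→9]: (28.49+13.41)/2 × 4 = 83.8
  [9→10]: (13.41+11.08)/2 × 1 = 12.245
  Sum = 259.6925 mcg/mL·h
Tail: C_last/k_e = 11.08/0.191 = 58.010
AUC_0→∞ (oral tablet) = 259.6925 + 58.010 = 317.7025 mcg/mL·h
F = (AUC_ev/D_ev)/(AUC_iv/D_iv) = (317.7025/500)/(204/250) = 0.635405/0.816 = 0.7787

F = 0.779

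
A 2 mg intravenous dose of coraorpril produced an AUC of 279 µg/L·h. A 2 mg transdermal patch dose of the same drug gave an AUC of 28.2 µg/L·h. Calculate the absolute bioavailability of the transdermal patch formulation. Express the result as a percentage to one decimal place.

F = 10.1%

F = (AUC_ev / D_ev) / (AUC_iv / D_iv)
  = (28.2/2) / (279/2)
  = 14.1 / 139.5 = 0.1011
  = 10.11%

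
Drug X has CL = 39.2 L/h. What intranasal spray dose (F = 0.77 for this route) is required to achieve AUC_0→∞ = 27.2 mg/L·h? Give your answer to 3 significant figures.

Dose = CL × AUC_0→∞ / F
     = 39.2 × 27.2 / 0.77 = 1384.73 mg

Dose = 1380 mg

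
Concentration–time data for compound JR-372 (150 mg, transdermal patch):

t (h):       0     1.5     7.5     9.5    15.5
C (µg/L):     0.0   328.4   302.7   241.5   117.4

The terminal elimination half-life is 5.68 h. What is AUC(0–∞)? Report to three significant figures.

Trapezoidal AUC_0→15.5:
  [0→1.5]: (0.0+328.4)/2 × 1.5 = 246.3
  [1.5→7.5]: (328.4+302.7)/2 × 6 = 1893.3
  [7.5→9.5]: (302.7+241.5)/2 × 2 = 544.2
  [9.5→15.5]: (241.5+117.4)/2 × 6 = 1076.7
  Sum = 3760.5 µg/L·h
k_e = ln2 / t½ = 0.693147 / 5.68 = 0.1220 h^-1
Extrapolated tail: C_last / k_e = 117.4 / 0.122 = 962.295
AUC_0→∞ = 3760.5 + 962.295 = 4722.795 µg/L·h

AUC = 4720 µg/L·h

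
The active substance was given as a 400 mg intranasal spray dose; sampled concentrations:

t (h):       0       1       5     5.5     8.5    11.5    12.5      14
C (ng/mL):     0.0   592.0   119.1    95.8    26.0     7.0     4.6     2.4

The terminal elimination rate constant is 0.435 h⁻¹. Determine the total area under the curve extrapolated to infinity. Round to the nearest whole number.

AUC = 2021 ng/mL·h

Trapezoidal AUC_0→14:
  [0→1]: (0.0+592.0)/2 × 1 = 296.0
  [1→5]: (592.0+119.1)/2 × 4 = 1422.2
  [5→5.5]: (119.1+95.8)/2 × 0.5 = 53.725
  [5.5→8.5]: (95.8+26.0)/2 × 3 = 182.7
  [8.5→11.5]: (26.0+7.0)/2 × 3 = 49.5
  [11.5→12.5]: (7.0+4.6)/2 × 1 = 5.8
  [12.5→14]: (4.6+2.4)/2 × 1.5 = 5.25
  Sum = 2015.175 ng/mL·h
Extrapolated tail: C_last / k_e = 2.4 / 0.435 = 5.517
AUC_0→∞ = 2015.175 + 5.517 = 2020.692 ng/mL·h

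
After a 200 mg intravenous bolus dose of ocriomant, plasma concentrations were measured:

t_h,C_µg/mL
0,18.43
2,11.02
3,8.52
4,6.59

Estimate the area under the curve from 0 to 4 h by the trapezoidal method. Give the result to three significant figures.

AUC = 46.8 µg/mL·h

Trapezoidal AUC_0→4:
  [0→2]: (18.43+11.02)/2 × 2 = 29.45
  [2→3]: (11.02+8.52)/2 × 1 = 9.77
  [3→4]: (8.52+6.59)/2 × 1 = 7.555
  Sum = 46.775 µg/mL·h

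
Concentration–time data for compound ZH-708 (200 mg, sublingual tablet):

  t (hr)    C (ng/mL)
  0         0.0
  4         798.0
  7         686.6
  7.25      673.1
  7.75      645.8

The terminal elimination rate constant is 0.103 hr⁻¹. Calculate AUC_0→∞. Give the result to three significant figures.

Trapezoidal AUC_0→7.75:
  [0→4]: (0.0+798.0)/2 × 4 = 1596.0
  [4→7]: (798.0+686.6)/2 × 3 = 2226.9
  [7→7.25]: (686.6+673.1)/2 × 0.25 = 169.9625
  [7.25→7.75]: (673.1+645.8)/2 × 0.5 = 329.725
  Sum = 4322.5875 ng/mL·hr
Extrapolated tail: C_last / k_e = 645.8 / 0.103 = 6269.903
AUC_0→∞ = 4322.5875 + 6269.903 = 10592.4905 ng/mL·hr

AUC = 10600 ng/mL·hr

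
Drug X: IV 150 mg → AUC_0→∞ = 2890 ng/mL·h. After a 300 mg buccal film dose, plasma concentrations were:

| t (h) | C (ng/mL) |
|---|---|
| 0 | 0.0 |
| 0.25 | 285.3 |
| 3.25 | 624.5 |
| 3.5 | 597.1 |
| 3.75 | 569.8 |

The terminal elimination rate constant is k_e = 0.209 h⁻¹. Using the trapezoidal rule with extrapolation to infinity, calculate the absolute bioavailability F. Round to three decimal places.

Trapezoidal AUC_0→3.75 (buccal film):
  [0→0.25]: (0.0+285.3)/2 × 0.25 = 35.6625
  [0.25→3.25]: (285.3+624.5)/2 × 3 = 1364.7
  [3.25→3.5]: (624.5+597.1)/2 × 0.25 = 152.7
  [3.5→3.75]: (597.1+569.8)/2 × 0.25 = 145.8625
  Sum = 1698.925 ng/mL·h
Tail: C_last/k_e = 569.8/0.209 = 2726.316
AUC_0→∞ (buccal film) = 1698.925 + 2726.316 = 4425.241 ng/mL·h
F = (AUC_ev/D_ev)/(AUC_iv/D_iv) = (4425.241/300)/(2890/150) = 14.7508/19.2667 = 0.7656

F = 0.766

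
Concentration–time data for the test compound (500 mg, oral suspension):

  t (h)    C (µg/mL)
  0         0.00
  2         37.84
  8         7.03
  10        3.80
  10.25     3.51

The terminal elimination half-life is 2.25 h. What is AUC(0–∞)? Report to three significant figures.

Trapezoidal AUC_0→10.25:
  [0→2]: (0.00+37.84)/2 × 2 = 37.84
  [2→8]: (37.84+7.03)/2 × 6 = 134.61
  [8→10]: (7.03+3.80)/2 × 2 = 10.83
  [10→10.25]: (3.80+3.51)/2 × 0.25 = 0.91375
  Sum = 184.19375 µg/mL·h
k_e = ln2 / t½ = 0.693147 / 2.25 = 0.3081 h^-1
Extrapolated tail: C_last / k_e = 3.51 / 0.3081 = 11.392
AUC_0→∞ = 184.19375 + 11.392 = 195.58575 µg/mL·h

AUC = 196 µg/mL·h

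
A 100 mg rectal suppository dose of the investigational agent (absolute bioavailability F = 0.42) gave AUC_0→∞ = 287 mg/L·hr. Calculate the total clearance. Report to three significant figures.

CL = 0.146 L/hr

CL = F × Dose / AUC_0→∞
   = 0.42 × 100 / 287 = 0.146341 L/hr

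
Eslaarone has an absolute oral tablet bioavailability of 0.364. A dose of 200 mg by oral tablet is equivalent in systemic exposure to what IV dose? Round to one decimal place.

D_iv = 72.8 mg

Systemic exposure from an extravascular dose = F × D_ev, so the equivalent IV dose is F × D_ev.
D_iv = F × D_ev = 0.364 × 200 = 72.8 mg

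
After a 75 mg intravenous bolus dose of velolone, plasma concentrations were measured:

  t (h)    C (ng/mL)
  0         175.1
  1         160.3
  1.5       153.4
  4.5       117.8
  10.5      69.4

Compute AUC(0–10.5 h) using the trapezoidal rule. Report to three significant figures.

AUC = 1210 ng/mL·h

Trapezoidal AUC_0→10.5:
  [0→1]: (175.1+160.3)/2 × 1 = 167.7
  [1→1.5]: (160.3+153.4)/2 × 0.5 = 78.425
  [1.5→4.5]: (153.4+117.8)/2 × 3 = 406.8
  [4.5→10.5]: (117.8+69.4)/2 × 6 = 561.6
  Sum = 1214.525 ng/mL·h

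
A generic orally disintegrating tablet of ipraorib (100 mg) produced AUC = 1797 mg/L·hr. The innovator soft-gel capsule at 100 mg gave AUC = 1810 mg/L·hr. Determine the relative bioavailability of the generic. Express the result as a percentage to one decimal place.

F_rel = 99.3%

F_rel = (AUC_test/D_test) / (AUC_ref/D_ref)
      = (1797/100) / (1810/100)
      = 17.97 / 18.1 = 0.9928 = 99.28%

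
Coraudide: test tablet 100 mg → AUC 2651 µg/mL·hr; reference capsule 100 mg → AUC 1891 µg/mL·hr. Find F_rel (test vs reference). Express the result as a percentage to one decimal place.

F_rel = 140.2%

F_rel = (AUC_test/D_test) / (AUC_ref/D_ref)
      = (2651/100) / (1891/100)
      = 26.51 / 18.91 = 1.4019 = 140.19%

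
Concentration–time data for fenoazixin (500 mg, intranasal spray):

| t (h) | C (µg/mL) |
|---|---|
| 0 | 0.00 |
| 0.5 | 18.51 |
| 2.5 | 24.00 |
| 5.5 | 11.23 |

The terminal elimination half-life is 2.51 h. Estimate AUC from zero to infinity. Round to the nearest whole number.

Trapezoidal AUC_0→5.5:
  [0→0.5]: (0.00+18.51)/2 × 0.5 = 4.6275
  [0.5→2.5]: (18.51+24.00)/2 × 2 = 42.51
  [2.5→5.5]: (24.00+11.23)/2 × 3 = 52.845
  Sum = 99.9825 µg/mL·h
k_e = ln2 / t½ = 0.693147 / 2.51 = 0.2762 h^-1
Extrapolated tail: C_last / k_e = 11.23 / 0.2762 = 40.659
AUC_0→∞ = 99.9825 + 40.659 = 140.6415 µg/mL·h

AUC = 141 µg/mL·h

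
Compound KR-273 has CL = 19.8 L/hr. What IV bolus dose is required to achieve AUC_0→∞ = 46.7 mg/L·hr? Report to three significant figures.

Dose_iv = CL × AUC_0→∞
     = 19.8 × 46.7 = 924.66 mg

Dose = 925 mg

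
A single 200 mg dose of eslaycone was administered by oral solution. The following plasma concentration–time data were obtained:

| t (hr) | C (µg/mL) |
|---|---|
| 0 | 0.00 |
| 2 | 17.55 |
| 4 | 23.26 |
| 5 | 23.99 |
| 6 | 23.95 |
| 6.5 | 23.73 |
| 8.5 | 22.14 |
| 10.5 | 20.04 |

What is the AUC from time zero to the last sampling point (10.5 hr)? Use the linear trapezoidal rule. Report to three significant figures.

Trapezoidal AUC_0→10.5:
  [0→2]: (0.00+17.55)/2 × 2 = 17.55
  [2→4]: (17.55+23.26)/2 × 2 = 40.81
  [4→5]: (23.26+23.99)/2 × 1 = 23.625
  [5→6]: (23.99+23.95)/2 × 1 = 23.97
  [6→6.5]: (23.95+23.73)/2 × 0.5 = 11.92
  [6.5→8.5]: (23.73+22.14)/2 × 2 = 45.87
  [8.5→10.5]: (22.14+20.04)/2 × 2 = 42.18
  Sum = 205.925 µg/mL·hr

AUC = 206 µg/mL·hr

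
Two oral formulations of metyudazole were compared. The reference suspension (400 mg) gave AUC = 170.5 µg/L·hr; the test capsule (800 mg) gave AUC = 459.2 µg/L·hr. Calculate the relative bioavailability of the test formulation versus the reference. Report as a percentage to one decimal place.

F_rel = 134.7%

F_rel = (AUC_test/D_test) / (AUC_ref/D_ref)
      = (459.2/800) / (170.5/400)
      = 0.574 / 0.42625 = 1.3466 = 134.66%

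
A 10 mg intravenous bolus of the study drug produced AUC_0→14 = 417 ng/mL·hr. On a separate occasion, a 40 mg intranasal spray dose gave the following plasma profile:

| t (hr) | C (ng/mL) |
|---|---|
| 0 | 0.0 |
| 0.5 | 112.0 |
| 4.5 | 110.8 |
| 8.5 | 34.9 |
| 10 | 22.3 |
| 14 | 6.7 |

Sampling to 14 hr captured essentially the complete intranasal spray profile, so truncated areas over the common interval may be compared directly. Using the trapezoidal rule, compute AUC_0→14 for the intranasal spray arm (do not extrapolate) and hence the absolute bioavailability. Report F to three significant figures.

F = 0.519

Trapezoidal AUC_0→14 (intranasal spray):
  [0→0.5]: (0.0+112.0)/2 × 0.5 = 28.0
  [0.5→4.5]: (112.0+110.8)/2 × 4 = 445.6
  [4.5→8.5]: (110.8+34.9)/2 × 4 = 291.4
  [8.5→10]: (34.9+22.3)/2 × 1.5 = 42.9
  [10→14]: (22.3+6.7)/2 × 4 = 58.0
  Sum = 865.9 ng/mL·hr
F = (AUC_ev/D_ev)/(AUC_iv/D_iv) = (865.9/40)/(417/10) = 21.6475/41.7 = 0.5191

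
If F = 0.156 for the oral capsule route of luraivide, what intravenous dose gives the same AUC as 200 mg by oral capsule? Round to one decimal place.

D_iv = 31.2 mg

Systemic exposure from an extravascular dose = F × D_ev, so the equivalent IV dose is F × D_ev.
D_iv = F × D_ev = 0.156 × 200 = 31.2 mg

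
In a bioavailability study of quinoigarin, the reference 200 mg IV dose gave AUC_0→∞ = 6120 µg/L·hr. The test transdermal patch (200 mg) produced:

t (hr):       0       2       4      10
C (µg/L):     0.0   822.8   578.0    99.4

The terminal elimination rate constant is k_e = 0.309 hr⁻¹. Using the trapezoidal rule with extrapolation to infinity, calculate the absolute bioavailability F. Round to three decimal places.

F = 0.748

Trapezoidal AUC_0→10 (transdermal patch):
  [0→2]: (0.0+822.8)/2 × 2 = 822.8
  [2→4]: (822.8+578.0)/2 × 2 = 1400.8
  [4→10]: (578.0+99.4)/2 × 6 = 2032.2
  Sum = 4255.8 µg/L·hr
Tail: C_last/k_e = 99.4/0.309 = 321.683
AUC_0→∞ (transdermal patch) = 4255.8 + 321.683 = 4577.483 µg/L·hr
F = (AUC_ev/D_ev)/(AUC_iv/D_iv) = (4577.483/200)/(6120/200) = 22.887415/30.6 = 0.7480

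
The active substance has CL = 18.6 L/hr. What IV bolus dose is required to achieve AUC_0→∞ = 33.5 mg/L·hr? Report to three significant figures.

Dose = 623 mg

Dose_iv = CL × AUC_0→∞
     = 18.6 × 33.5 = 623.1 mg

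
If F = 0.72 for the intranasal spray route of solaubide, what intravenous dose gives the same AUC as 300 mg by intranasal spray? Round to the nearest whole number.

D_iv = 216 mg

Systemic exposure from an extravascular dose = F × D_ev, so the equivalent IV dose is F × D_ev.
D_iv = F × D_ev = 0.72 × 300 = 216 mg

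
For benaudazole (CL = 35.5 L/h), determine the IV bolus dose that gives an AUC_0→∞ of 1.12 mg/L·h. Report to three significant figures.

Dose = 39.8 mg

Dose_iv = CL × AUC_0→∞
     = 35.5 × 1.12 = 39.76 mg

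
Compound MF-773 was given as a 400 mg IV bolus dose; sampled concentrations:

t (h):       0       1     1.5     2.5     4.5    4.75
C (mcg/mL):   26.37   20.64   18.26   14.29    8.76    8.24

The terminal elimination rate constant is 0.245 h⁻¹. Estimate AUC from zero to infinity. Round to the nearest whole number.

Trapezoidal AUC_0→4.75:
  [0→1]: (26.37+20.64)/2 × 1 = 23.505
  [1→1.5]: (20.64+18.26)/2 × 0.5 = 9.725
  [1.5→2.5]: (18.26+14.29)/2 × 1 = 16.275
  [2.5→4.5]: (14.29+8.76)/2 × 2 = 23.05
  [4.5→4.75]: (8.76+8.24)/2 × 0.25 = 2.125
  Sum = 74.68 mcg/mL·h
Extrapolated tail: C_last / k_e = 8.24 / 0.245 = 33.633
AUC_0→∞ = 74.68 + 33.633 = 108.313 mcg/mL·h

AUC = 108 mcg/mL·h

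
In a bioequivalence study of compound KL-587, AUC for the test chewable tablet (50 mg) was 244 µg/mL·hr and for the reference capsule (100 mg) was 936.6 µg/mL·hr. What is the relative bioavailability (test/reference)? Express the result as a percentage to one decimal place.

F_rel = 52.1%

F_rel = (AUC_test/D_test) / (AUC_ref/D_ref)
      = (244/50) / (936.6/100)
      = 4.88 / 9.366 = 0.5210 = 52.10%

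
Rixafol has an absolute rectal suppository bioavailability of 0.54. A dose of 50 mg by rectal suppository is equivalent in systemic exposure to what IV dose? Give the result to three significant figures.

D_iv = 27.0 mg

Systemic exposure from an extravascular dose = F × D_ev, so the equivalent IV dose is F × D_ev.
D_iv = F × D_ev = 0.54 × 50 = 27 mg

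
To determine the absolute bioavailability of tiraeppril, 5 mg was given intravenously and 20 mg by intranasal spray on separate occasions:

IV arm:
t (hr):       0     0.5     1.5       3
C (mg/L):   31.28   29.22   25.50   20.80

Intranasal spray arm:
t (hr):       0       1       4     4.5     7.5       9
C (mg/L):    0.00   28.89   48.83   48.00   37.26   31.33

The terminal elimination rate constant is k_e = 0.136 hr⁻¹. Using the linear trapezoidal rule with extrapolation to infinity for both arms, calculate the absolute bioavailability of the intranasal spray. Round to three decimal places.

Trapezoidal AUC_0→3 (IV):
  [0→0.5]: (31.28+29.22)/2 × 0.5 = 15.125
  [0.5→1.5]: (29.22+25.50)/2 × 1 = 27.36
  [1.5→3]: (25.50+20.80)/2 × 1.5 = 34.725
  Sum = 77.21 mg/L·hr
IV tail: 20.80/0.136 = 152.941; AUC_iv,0→∞ = 77.21 + 152.941 = 230.151 mg/L·hr
Trapezoidal AUC_0→9 (intranasal spray):
  [0→1]: (0.00+28.89)/2 × 1 = 14.445
  [1→4]: (28.89+48.83)/2 × 3 = 116.58
  [4→4.5]: (48.83+48.00)/2 × 0.5 = 24.2075
  [4.5→7.5]: (48.00+37.26)/2 × 3 = 127.89
  [7.5→9]: (37.26+31.33)/2 × 1.5 = 51.4425
  Sum = 334.565 mg/L·hr
intranasal spray tail: 31.33/0.136 = 230.368; AUC_ev,0→∞ = 334.565 + 230.368 = 564.933 mg/L·hr
F = (AUC_ev/D_ev)/(AUC_iv/D_iv) = (564.933/20)/(230.151/5) = 28.24665/46.0302 = 0.6137

F = 0.614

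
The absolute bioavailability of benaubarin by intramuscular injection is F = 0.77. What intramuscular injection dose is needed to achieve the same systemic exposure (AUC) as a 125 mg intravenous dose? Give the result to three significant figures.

D_intramuscular = 162 mg

For equal systemic exposure: F × D_ev = D_iv
D_ev = D_iv / F = 125 / 0.77 = 162.338 mg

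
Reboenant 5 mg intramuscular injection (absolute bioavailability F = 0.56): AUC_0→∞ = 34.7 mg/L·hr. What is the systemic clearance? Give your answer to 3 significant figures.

CL = F × Dose / AUC_0→∞
   = 0.56 × 5 / 34.7 = 0.0806916 L/hr

CL = 0.0807 L/hr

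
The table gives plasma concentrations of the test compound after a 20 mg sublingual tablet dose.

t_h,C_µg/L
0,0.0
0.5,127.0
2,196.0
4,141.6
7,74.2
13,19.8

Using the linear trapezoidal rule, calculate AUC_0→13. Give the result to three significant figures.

Trapezoidal AUC_0→13:
  [0→0.5]: (0.0+127.0)/2 × 0.5 = 31.75
  [0.5→2]: (127.0+196.0)/2 × 1.5 = 242.25
  [2→4]: (196.0+141.6)/2 × 2 = 337.6
  [4→7]: (141.6+74.2)/2 × 3 = 323.7
  [7→13]: (74.2+19.8)/2 × 6 = 282.0
  Sum = 1217.3 µg/L·h

AUC = 1220 µg/L·h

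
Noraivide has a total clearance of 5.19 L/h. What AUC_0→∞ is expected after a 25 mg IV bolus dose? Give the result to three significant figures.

AUC = 4.82 mg/L·h

AUC_0→∞ = Dose_iv / CL
        = 25 / 5.19 = 4.81696 mg/L·h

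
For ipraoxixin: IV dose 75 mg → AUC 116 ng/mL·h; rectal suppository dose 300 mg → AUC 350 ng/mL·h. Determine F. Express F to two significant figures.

F = (AUC_ev / D_ev) / (AUC_iv / D_iv)
  = (350/300) / (116/75)
  = 1.16667 / 1.54667 = 0.7543

F = 0.75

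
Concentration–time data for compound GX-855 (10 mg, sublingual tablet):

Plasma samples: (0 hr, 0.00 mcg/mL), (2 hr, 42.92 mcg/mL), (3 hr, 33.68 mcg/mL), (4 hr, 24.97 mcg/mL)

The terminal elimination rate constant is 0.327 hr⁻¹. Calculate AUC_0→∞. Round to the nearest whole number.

Trapezoidal AUC_0→4:
  [0→2]: (0.00+42.92)/2 × 2 = 42.92
  [2→3]: (42.92+33.68)/2 × 1 = 38.3
  [3→4]: (33.68+24.97)/2 × 1 = 29.325
  Sum = 110.545 mcg/mL·hr
Extrapolated tail: C_last / k_e = 24.97 / 0.327 = 76.361
AUC_0→∞ = 110.545 + 76.361 = 186.906 mcg/mL·hr

AUC = 187 mcg/mL·hr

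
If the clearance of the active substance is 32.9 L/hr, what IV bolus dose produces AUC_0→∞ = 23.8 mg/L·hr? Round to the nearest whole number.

Dose_iv = CL × AUC_0→∞
     = 32.9 × 23.8 = 783.02 mg

Dose = 783 mg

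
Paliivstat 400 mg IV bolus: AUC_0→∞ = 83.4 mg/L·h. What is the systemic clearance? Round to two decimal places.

CL = 4.80 L/h

CL = Dose_iv / AUC_0→∞
   = 400 / 83.4 = 4.79616 L/h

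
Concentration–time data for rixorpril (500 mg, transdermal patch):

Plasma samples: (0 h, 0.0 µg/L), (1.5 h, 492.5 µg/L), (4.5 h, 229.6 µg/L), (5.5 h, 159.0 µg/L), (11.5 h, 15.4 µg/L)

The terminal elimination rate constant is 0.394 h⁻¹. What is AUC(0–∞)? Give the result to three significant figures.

AUC = 2210 µg/L·h

Trapezoidal AUC_0→11.5:
  [0→1.5]: (0.0+492.5)/2 × 1.5 = 369.375
  [1.5→4.5]: (492.5+229.6)/2 × 3 = 1083.15
  [4.5→5.5]: (229.6+159.0)/2 × 1 = 194.3
  [5.5→11.5]: (159.0+15.4)/2 × 6 = 523.2
  Sum = 2170.025 µg/L·h
Extrapolated tail: C_last / k_e = 15.4 / 0.394 = 39.086
AUC_0→∞ = 2170.025 + 39.086 = 2209.111 µg/L·h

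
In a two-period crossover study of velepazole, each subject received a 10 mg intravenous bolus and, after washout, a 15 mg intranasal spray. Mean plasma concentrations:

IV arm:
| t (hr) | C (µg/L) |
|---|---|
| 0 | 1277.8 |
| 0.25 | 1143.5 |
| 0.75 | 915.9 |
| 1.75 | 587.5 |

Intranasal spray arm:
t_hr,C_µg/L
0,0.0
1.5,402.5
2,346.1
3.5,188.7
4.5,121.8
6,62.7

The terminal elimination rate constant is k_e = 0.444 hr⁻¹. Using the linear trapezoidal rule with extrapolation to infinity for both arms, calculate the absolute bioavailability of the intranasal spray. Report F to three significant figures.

Trapezoidal AUC_0→1.75 (IV):
  [0→0.25]: (1277.8+1143.5)/2 × 0.25 = 302.6625
  [0.25→0.75]: (1143.5+915.9)/2 × 0.5 = 514.85
  [0.75→1.75]: (915.9+587.5)/2 × 1 = 751.7
  Sum = 1569.2125 µg/L·hr
IV tail: 587.5/0.444 = 1323.198; AUC_iv,0→∞ = 1569.2125 + 1323.198 = 2892.4105 µg/L·hr
Trapezoidal AUC_0→6 (intranasal spray):
  [0→1.5]: (0.0+402.5)/2 × 1.5 = 301.875
  [1.5→2]: (402.5+346.1)/2 × 0.5 = 187.15
  [2→3.5]: (346.1+188.7)/2 × 1.5 = 401.1
  [3.5→4.5]: (188.7+121.8)/2 × 1 = 155.25
  [4.5→6]: (121.8+62.7)/2 × 1.5 = 138.375
  Sum = 1183.75 µg/L·hr
intranasal spray tail: 62.7/0.444 = 141.216; AUC_ev,0→∞ = 1183.75 + 141.216 = 1324.966 µg/L·hr
F = (AUC_ev/D_ev)/(AUC_iv/D_iv) = (1324.966/15)/(2892.4105/10) = 88.3311/289.24105 = 0.3054

F = 0.305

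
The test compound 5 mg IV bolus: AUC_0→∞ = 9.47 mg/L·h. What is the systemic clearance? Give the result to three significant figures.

CL = Dose_iv / AUC_0→∞
   = 5 / 9.47 = 0.527983 L/h

CL = 0.528 L/h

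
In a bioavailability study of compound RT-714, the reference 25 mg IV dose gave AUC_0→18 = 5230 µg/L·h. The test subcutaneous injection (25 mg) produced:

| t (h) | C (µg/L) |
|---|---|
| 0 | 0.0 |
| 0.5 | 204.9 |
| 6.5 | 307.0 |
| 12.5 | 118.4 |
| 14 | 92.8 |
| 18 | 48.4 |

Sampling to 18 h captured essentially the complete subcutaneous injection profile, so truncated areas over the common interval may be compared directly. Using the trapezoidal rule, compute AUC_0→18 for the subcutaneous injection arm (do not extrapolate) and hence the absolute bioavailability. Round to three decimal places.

F = 0.632

Trapezoidal AUC_0→18 (subcutaneous injection):
  [0→0.5]: (0.0+204.9)/2 × 0.5 = 51.225
  [0.5→6.5]: (204.9+307.0)/2 × 6 = 1535.7
  [6.5→12.5]: (307.0+118.4)/2 × 6 = 1276.2
  [12.5→14]: (118.4+92.8)/2 × 1.5 = 158.4
  [14→18]: (92.8+48.4)/2 × 4 = 282.4
  Sum = 3303.925 µg/L·h
F = (AUC_ev/D_ev)/(AUC_iv/D_iv) = (3303.925/25)/(5230/25) = 132.157/209.2 = 0.6317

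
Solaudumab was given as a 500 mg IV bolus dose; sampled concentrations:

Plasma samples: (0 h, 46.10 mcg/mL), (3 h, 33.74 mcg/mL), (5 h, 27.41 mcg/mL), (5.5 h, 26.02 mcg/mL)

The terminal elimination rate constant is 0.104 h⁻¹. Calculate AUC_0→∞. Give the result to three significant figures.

AUC = 444 mcg/mL·h

Trapezoidal AUC_0→5.5:
  [0→3]: (46.10+33.74)/2 × 3 = 119.76
  [3→5]: (33.74+27.41)/2 × 2 = 61.15
  [5→5.5]: (27.41+26.02)/2 × 0.5 = 13.3575
  Sum = 194.2675 mcg/mL·h
Extrapolated tail: C_last / k_e = 26.02 / 0.104 = 250.192
AUC_0→∞ = 194.2675 + 250.192 = 444.4595 mcg/mL·h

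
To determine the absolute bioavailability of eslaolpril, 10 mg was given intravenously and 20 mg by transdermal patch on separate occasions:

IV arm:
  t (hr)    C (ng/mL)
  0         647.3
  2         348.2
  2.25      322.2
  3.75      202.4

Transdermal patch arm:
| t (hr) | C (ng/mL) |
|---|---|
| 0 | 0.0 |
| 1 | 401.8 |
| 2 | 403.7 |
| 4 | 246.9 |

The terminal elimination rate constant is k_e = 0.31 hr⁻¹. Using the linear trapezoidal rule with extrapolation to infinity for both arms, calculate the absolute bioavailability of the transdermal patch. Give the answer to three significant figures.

F = 0.482

Trapezoidal AUC_0→3.75 (IV):
  [0→2]: (647.3+348.2)/2 × 2 = 995.5
  [2→2.25]: (348.2+322.2)/2 × 0.25 = 83.8
  [2.25→3.75]: (322.2+202.4)/2 × 1.5 = 393.45
  Sum = 1472.75 ng/mL·hr
IV tail: 202.4/0.31 = 652.903; AUC_iv,0→∞ = 1472.75 + 652.903 = 2125.653 ng/mL·hr
Trapezoidal AUC_0→4 (transdermal patch):
  [0→1]: (0.0+401.8)/2 × 1 = 200.9
  [1→2]: (401.8+403.7)/2 × 1 = 402.75
  [2→4]: (403.7+246.9)/2 × 2 = 650.6
  Sum = 1254.25 ng/mL·hr
transdermal patch tail: 246.9/0.31 = 796.452; AUC_ev,0→∞ = 1254.25 + 796.452 = 2050.702 ng/mL·hr
F = (AUC_ev/D_ev)/(AUC_iv/D_iv) = (2050.702/20)/(2125.653/10) = 102.5351/212.5653 = 0.4824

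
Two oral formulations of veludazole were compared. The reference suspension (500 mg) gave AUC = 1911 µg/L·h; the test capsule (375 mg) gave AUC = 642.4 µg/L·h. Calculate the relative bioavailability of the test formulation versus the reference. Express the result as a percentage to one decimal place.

F_rel = 44.8%

F_rel = (AUC_test/D_test) / (AUC_ref/D_ref)
      = (642.4/375) / (1911/500)
      = 1.71307 / 3.822 = 0.4482 = 44.82%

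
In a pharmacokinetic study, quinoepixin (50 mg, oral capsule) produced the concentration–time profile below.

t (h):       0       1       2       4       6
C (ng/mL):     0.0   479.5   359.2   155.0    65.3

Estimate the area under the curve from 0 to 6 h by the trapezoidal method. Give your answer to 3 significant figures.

Trapezoidal AUC_0→6:
  [0→1]: (0.0+479.5)/2 × 1 = 239.75
  [1→2]: (479.5+359.2)/2 × 1 = 419.35
  [2→4]: (359.2+155.0)/2 × 2 = 514.2
  [4→6]: (155.0+65.3)/2 × 2 = 220.3
  Sum = 1393.6 ng/mL·h

AUC = 1390 ng/mL·h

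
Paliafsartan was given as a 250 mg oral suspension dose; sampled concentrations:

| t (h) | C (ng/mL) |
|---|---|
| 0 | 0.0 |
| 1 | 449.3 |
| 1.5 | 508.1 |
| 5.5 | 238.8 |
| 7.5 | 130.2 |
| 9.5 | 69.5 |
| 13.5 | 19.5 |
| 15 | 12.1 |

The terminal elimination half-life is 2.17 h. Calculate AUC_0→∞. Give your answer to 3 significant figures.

AUC = 2770 ng/mL·h

Trapezoidal AUC_0→15:
  [0→1]: (0.0+449.3)/2 × 1 = 224.65
  [1→1.5]: (449.3+508.1)/2 × 0.5 = 239.35
  [1.5→5.5]: (508.1+238.8)/2 × 4 = 1493.8
  [5.5→7.5]: (238.8+130.2)/2 × 2 = 369.0
  [7.5→9.5]: (130.2+69.5)/2 × 2 = 199.7
  [9.5→13.5]: (69.5+19.5)/2 × 4 = 178.0
  [13.5→15]: (19.5+12.1)/2 × 1.5 = 23.7
  Sum = 2728.2 ng/mL·h
k_e = ln2 / t½ = 0.693147 / 2.17 = 0.3194 h^-1
Extrapolated tail: C_last / k_e = 12.1 / 0.3194 = 37.884
AUC_0→∞ = 2728.2 + 37.884 = 2766.084 ng/mL·h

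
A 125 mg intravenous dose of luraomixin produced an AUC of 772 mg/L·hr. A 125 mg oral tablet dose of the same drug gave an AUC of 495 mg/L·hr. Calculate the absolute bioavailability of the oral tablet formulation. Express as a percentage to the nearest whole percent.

F = 64%

F = (AUC_ev / D_ev) / (AUC_iv / D_iv)
  = (495/125) / (772/125)
  = 3.96 / 6.176 = 0.6412
  = 64.12%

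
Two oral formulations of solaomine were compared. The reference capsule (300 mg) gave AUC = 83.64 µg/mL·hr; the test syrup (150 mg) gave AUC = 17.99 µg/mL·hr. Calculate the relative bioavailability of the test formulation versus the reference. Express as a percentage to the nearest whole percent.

F_rel = (AUC_test/D_test) / (AUC_ref/D_ref)
      = (17.99/150) / (83.64/300)
      = 0.119933 / 0.2788 = 0.4302 = 43.02%

F_rel = 43%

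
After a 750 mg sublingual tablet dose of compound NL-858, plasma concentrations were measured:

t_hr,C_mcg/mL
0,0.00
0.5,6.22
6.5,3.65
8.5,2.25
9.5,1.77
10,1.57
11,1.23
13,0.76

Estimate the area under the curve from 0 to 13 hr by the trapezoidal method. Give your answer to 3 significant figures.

Trapezoidal AUC_0→13:
  [0→0.5]: (0.00+6.22)/2 × 0.5 = 1.555
  [0.5→6.5]: (6.22+3.65)/2 × 6 = 29.61
  [6.5→8.5]: (3.65+2.25)/2 × 2 = 5.9
  [8.5→9.5]: (2.25+1.77)/2 × 1 = 2.01
  [9.5→10]: (1.77+1.57)/2 × 0.5 = 0.835
  [10→11]: (1.57+1.23)/2 × 1 = 1.4
  [11→13]: (1.23+0.76)/2 × 2 = 1.99
  Sum = 43.3 mcg/mL·hr

AUC = 43.3 mcg/mL·hr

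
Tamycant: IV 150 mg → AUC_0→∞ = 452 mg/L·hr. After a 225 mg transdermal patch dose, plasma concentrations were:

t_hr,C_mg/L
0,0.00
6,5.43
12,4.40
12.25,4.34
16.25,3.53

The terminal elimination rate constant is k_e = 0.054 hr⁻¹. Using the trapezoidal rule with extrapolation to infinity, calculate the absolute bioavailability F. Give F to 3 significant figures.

F = 0.189

Trapezoidal AUC_0→16.25 (transdermal patch):
  [0→6]: (0.00+5.43)/2 × 6 = 16.29
  [6→12]: (5.43+4.40)/2 × 6 = 29.49
  [12→12.25]: (4.40+4.34)/2 × 0.25 = 1.0925
  [12.25→16.25]: (4.34+3.53)/2 × 4 = 15.74
  Sum = 62.6125 mg/L·hr
Tail: C_last/k_e = 3.53/0.054 = 65.370
AUC_0→∞ (transdermal patch) = 62.6125 + 65.370 = 127.9825 mg/L·hr
F = (AUC_ev/D_ev)/(AUC_iv/D_iv) = (127.9825/225)/(452/150) = 0.568811/3.01333 = 0.1888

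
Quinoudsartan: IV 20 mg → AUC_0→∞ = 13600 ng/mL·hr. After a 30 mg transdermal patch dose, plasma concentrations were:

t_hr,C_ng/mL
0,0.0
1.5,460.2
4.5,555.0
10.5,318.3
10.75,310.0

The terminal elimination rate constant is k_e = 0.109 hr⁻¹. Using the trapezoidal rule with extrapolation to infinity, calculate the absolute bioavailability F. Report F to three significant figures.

Trapezoidal AUC_0→10.75 (transdermal patch):
  [0→1.5]: (0.0+460.2)/2 × 1.5 = 345.15
  [1.5→4.5]: (460.2+555.0)/2 × 3 = 1522.8
  [4.5→10.5]: (555.0+318.3)/2 × 6 = 2619.9
  [10.5→10.75]: (318.3+310.0)/2 × 0.25 = 78.5375
  Sum = 4566.3875 ng/mL·hr
Tail: C_last/k_e = 310.0/0.109 = 2844.037
AUC_0→∞ (transdermal patch) = 4566.3875 + 2844.037 = 7410.4245 ng/mL·hr
F = (AUC_ev/D_ev)/(AUC_iv/D_iv) = (7410.4245/30)/(13600/20) = 247.01415/680 = 0.3633

F = 0.363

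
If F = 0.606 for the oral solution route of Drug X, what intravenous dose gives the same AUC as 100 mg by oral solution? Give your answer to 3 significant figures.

Systemic exposure from an extravascular dose = F × D_ev, so the equivalent IV dose is F × D_ev.
D_iv = F × D_ev = 0.606 × 100 = 60.6 mg

D_iv = 60.6 mg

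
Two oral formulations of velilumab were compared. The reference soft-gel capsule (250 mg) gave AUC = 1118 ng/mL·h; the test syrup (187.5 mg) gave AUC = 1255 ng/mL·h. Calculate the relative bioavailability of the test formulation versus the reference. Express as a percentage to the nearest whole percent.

F_rel = 150%

F_rel = (AUC_test/D_test) / (AUC_ref/D_ref)
      = (1255/187.5) / (1118/250)
      = 6.69333 / 4.472 = 1.4967 = 149.67%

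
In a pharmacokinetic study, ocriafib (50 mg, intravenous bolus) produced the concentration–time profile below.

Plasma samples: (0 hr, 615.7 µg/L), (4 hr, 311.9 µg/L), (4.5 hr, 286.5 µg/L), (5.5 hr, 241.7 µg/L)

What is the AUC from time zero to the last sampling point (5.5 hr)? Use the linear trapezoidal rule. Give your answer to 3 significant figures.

Trapezoidal AUC_0→5.5:
  [0→4]: (615.7+311.9)/2 × 4 = 1855.2
  [4→4.5]: (311.9+286.5)/2 × 0.5 = 149.6
  [4.5→5.5]: (286.5+241.7)/2 × 1 = 264.1
  Sum = 2268.9 µg/L·hr

AUC = 2270 µg/L·hr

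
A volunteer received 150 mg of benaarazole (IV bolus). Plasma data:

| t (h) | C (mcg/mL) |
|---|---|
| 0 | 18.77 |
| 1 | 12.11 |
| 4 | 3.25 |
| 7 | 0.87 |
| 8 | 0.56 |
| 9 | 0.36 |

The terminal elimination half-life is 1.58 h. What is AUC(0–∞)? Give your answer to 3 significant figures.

AUC = 46.7 mcg/mL·h

Trapezoidal AUC_0→9:
  [0→1]: (18.77+12.11)/2 × 1 = 15.44
  [1→4]: (12.11+3.25)/2 × 3 = 23.04
  [4→7]: (3.25+0.87)/2 × 3 = 6.18
  [7→8]: (0.87+0.56)/2 × 1 = 0.715
  [8→9]: (0.56+0.36)/2 × 1 = 0.46
  Sum = 45.835 mcg/mL·h
k_e = ln2 / t½ = 0.693147 / 1.58 = 0.4387 h^-1
Extrapolated tail: C_last / k_e = 0.36 / 0.4387 = 0.821
AUC_0→∞ = 45.835 + 0.821 = 46.656 mcg/mL·h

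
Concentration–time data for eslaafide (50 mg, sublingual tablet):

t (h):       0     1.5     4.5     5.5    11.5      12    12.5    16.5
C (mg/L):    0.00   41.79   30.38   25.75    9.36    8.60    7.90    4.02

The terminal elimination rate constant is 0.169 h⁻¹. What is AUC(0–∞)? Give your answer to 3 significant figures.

AUC = 329 mg/L·h

Trapezoidal AUC_0→16.5:
  [0→1.5]: (0.00+41.79)/2 × 1.5 = 31.3425
  [1.5→4.5]: (41.79+30.38)/2 × 3 = 108.255
  [4.5→5.5]: (30.38+25.75)/2 × 1 = 28.065
  [5.5→11.5]: (25.75+9.36)/2 × 6 = 105.33
  [11.5→12]: (9.36+8.60)/2 × 0.5 = 4.49
  [12→12.5]: (8.60+7.90)/2 × 0.5 = 4.125
  [12.5→16.5]: (7.90+4.02)/2 × 4 = 23.84
  Sum = 305.4475 mg/L·h
Extrapolated tail: C_last / k_e = 4.02 / 0.169 = 23.787
AUC_0→∞ = 305.4475 + 23.787 = 329.2345 mg/L·h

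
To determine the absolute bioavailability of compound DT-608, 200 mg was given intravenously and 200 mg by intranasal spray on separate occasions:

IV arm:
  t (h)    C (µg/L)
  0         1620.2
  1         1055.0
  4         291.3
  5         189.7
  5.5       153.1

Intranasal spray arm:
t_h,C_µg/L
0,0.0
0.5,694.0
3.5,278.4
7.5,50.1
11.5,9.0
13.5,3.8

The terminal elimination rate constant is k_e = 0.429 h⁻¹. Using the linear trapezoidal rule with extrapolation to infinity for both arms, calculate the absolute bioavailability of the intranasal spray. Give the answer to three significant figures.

Trapezoidal AUC_0→5.5 (IV):
  [0→1]: (1620.2+1055.0)/2 × 1 = 1337.6
  [1→4]: (1055.0+291.3)/2 × 3 = 2019.45
  [4→5]: (291.3+189.7)/2 × 1 = 240.5
  [5→5.5]: (189.7+153.1)/2 × 0.5 = 85.7
  Sum = 3683.25 µg/L·h
IV tail: 153.1/0.429 = 356.876; AUC_iv,0→∞ = 3683.25 + 356.876 = 4040.126 µg/L·h
Trapezoidal AUC_0→13.5 (intranasal spray):
  [0→0.5]: (0.0+694.0)/2 × 0.5 = 173.5
  [0.5→3.5]: (694.0+278.4)/2 × 3 = 1458.6
  [3.5→7.5]: (278.4+50.1)/2 × 4 = 657.0
  [7.5→11.5]: (50.1+9.0)/2 × 4 = 118.2
  [11.5→13.5]: (9.0+3.8)/2 × 2 = 12.8
  Sum = 2420.1 µg/L·h
intranasal spray tail: 3.8/0.429 = 8.858; AUC_ev,0→∞ = 2420.1 + 8.858 = 2428.958 µg/L·h
F = (AUC_ev/D_ev)/(AUC_iv/D_iv) = (2428.958/200)/(4040.126/200) = 12.14479/20.20063 = 0.6012

F = 0.601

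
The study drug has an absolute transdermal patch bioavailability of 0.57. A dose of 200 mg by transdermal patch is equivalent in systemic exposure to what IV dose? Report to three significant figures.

Systemic exposure from an extravascular dose = F × D_ev, so the equivalent IV dose is F × D_ev.
D_iv = F × D_ev = 0.57 × 200 = 114 mg

D_iv = 114 mg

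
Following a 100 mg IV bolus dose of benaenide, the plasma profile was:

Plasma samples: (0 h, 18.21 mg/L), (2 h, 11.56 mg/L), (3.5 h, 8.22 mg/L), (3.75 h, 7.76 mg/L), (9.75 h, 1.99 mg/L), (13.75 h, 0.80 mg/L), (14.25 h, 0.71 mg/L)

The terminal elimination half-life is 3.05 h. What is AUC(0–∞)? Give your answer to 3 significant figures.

Trapezoidal AUC_0→14.25:
  [0→2]: (18.21+11.56)/2 × 2 = 29.77
  [2→3.5]: (11.56+8.22)/2 × 1.5 = 14.835
  [3.5→3.75]: (8.22+7.76)/2 × 0.25 = 1.9975
  [3.75→9.75]: (7.76+1.99)/2 × 6 = 29.25
  [9.75→13.75]: (1.99+0.80)/2 × 4 = 5.58
  [13.75→14.25]: (0.80+0.71)/2 × 0.5 = 0.3775
  Sum = 81.81 mg/L·h
k_e = ln2 / t½ = 0.693147 / 3.05 = 0.2273 h^-1
Extrapolated tail: C_last / k_e = 0.71 / 0.2273 = 3.124
AUC_0→∞ = 81.81 + 3.124 = 84.934 mg/L·h

AUC = 84.9 mg/L·h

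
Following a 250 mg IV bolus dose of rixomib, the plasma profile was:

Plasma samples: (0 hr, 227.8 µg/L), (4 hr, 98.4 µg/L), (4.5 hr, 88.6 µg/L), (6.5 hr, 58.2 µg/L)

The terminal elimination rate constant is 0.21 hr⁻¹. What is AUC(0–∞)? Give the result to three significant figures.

Trapezoidal AUC_0→6.5:
  [0→4]: (227.8+98.4)/2 × 4 = 652.4
  [4→4.5]: (98.4+88.6)/2 × 0.5 = 46.75
  [4.5→6.5]: (88.6+58.2)/2 × 2 = 146.8
  Sum = 845.95 µg/L·hr
Extrapolated tail: C_last / k_e = 58.2 / 0.21 = 277.143
AUC_0→∞ = 845.95 + 277.143 = 1123.093 µg/L·hr

AUC = 1120 µg/L·hr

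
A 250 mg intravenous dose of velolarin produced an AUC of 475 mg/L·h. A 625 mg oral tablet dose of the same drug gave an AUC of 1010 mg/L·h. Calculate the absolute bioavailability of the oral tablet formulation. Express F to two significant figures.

F = 0.85

F = (AUC_ev / D_ev) / (AUC_iv / D_iv)
  = (1010/625) / (475/250)
  = 1.616 / 1.9 = 0.8505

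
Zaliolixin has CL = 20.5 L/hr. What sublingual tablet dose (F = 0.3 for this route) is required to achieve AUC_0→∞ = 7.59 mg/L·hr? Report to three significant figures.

Dose = 519 mg

Dose = CL × AUC_0→∞ / F
     = 20.5 × 7.59 / 0.3 = 518.65 mg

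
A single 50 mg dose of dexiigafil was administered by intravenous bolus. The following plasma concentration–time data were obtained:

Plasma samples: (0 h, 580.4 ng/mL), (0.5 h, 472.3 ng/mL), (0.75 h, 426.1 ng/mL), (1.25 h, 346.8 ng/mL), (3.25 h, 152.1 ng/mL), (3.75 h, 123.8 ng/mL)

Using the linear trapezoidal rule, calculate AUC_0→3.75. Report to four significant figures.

AUC = 1137 ng/mL·h

Trapezoidal AUC_0→3.75:
  [0→0.5]: (580.4+472.3)/2 × 0.5 = 263.175
  [0.5→0.75]: (472.3+426.1)/2 × 0.25 = 112.3
  [0.75→1.25]: (426.1+346.8)/2 × 0.5 = 193.225
  [1.25→3.25]: (346.8+152.1)/2 × 2 = 498.9
  [3.25→3.75]: (152.1+123.8)/2 × 0.5 = 68.975
  Sum = 1136.575 ng/mL·h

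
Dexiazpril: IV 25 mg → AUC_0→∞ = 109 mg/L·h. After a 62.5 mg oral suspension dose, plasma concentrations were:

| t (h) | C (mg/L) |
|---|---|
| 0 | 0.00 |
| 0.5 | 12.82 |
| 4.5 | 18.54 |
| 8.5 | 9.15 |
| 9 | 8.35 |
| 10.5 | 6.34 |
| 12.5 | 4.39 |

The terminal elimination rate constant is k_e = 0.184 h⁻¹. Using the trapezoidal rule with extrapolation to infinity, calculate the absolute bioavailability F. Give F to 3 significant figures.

Trapezoidal AUC_0→12.5 (oral suspension):
  [0→0.5]: (0.00+12.82)/2 × 0.5 = 3.205
  [0.5→4.5]: (12.82+18.54)/2 × 4 = 62.72
  [4.5→8.5]: (18.54+9.15)/2 × 4 = 55.38
  [8.5→9]: (9.15+8.35)/2 × 0.5 = 4.375
  [9→10.5]: (8.35+6.34)/2 × 1.5 = 11.0175
  [10.5→12.5]: (6.34+4.39)/2 × 2 = 10.73
  Sum = 147.4275 mg/L·h
Tail: C_last/k_e = 4.39/0.184 = 23.859
AUC_0→∞ (oral suspension) = 147.4275 + 23.859 = 171.2865 mg/L·h
F = (AUC_ev/D_ev)/(AUC_iv/D_iv) = (171.2865/62.5)/(109/25) = 2.740584/4.36 = 0.6286

F = 0.629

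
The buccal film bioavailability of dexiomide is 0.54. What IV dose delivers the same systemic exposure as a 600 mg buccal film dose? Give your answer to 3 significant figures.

Systemic exposure from an extravascular dose = F × D_ev, so the equivalent IV dose is F × D_ev.
D_iv = F × D_ev = 0.54 × 600 = 324 mg

D_iv = 324 mg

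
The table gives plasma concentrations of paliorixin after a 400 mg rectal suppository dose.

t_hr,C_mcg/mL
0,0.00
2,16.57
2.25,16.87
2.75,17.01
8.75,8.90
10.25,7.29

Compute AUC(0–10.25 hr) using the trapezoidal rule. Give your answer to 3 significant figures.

AUC = 119 mcg/mL·hr

Trapezoidal AUC_0→10.25:
  [0→2]: (0.00+16.57)/2 × 2 = 16.57
  [2→2.25]: (16.57+16.87)/2 × 0.25 = 4.18
  [2.25→2.75]: (16.87+17.01)/2 × 0.5 = 8.47
  [2.75→8.75]: (17.01+8.90)/2 × 6 = 77.73
  [8.75→10.25]: (8.90+7.29)/2 × 1.5 = 12.1425
  Sum = 119.0925 mcg/mL·hr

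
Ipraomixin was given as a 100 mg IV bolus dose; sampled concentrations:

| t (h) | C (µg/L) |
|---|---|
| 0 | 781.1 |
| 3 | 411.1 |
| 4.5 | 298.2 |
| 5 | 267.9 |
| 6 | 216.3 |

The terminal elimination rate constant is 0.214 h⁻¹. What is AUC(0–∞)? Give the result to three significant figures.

Trapezoidal AUC_0→6:
  [0→3]: (781.1+411.1)/2 × 3 = 1788.3
  [3→4.5]: (411.1+298.2)/2 × 1.5 = 531.975
  [4.5→5]: (298.2+267.9)/2 × 0.5 = 141.525
  [5→6]: (267.9+216.3)/2 × 1 = 242.1
  Sum = 2703.9 µg/L·h
Extrapolated tail: C_last / k_e = 216.3 / 0.214 = 1010.748
AUC_0→∞ = 2703.9 + 1010.748 = 3714.648 µg/L·h

AUC = 3710 µg/L·h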